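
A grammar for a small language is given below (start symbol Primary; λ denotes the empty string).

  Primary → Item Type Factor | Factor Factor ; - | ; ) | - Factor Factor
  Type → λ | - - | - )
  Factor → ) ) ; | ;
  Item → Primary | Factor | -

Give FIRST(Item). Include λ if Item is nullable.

From Item → Primary: add FIRST(Primary) = { ), -, ; }.
From Item → Factor: add FIRST(Factor) = { ), ; }.
Item → - contributes {-}.
Union: FIRST(Item) = { ), -, ; }.

{ ), -, ; }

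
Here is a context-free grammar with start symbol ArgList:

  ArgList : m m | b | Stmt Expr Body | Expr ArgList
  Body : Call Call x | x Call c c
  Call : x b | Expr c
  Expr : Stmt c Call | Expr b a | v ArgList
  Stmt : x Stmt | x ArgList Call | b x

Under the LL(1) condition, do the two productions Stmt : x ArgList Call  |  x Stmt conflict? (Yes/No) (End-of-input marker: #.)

FIRST(x ArgList Call) = { x } and FIRST(x Stmt) = { x }.
Both contain x, so the two alternatives are not disjoint — LL(1) conflict.

Yes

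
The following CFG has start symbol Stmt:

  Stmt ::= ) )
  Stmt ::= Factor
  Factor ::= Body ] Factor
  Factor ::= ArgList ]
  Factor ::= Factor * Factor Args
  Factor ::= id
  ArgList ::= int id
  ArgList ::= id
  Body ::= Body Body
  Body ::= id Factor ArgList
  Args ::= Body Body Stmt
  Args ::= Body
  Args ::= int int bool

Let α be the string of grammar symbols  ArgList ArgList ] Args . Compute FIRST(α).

Add FIRST(ArgList) = { id, int }; ArgList is not nullable, stop.

{ id, int }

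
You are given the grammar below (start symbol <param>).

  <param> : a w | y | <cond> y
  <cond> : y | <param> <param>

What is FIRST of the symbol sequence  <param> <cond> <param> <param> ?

Add FIRST(<param>) = { a, y }; <param> is not nullable, stop.

{ a, y }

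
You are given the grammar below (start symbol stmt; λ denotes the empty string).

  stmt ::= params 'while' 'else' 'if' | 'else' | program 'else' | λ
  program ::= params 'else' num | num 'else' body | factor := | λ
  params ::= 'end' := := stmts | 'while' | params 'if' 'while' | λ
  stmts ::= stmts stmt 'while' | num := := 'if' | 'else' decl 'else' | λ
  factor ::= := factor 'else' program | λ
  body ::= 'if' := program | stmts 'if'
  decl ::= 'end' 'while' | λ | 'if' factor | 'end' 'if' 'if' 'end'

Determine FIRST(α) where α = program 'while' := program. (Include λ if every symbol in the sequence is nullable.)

Add FIRST(program)\{λ} = { 'else', 'end', 'if', 'while', :=, num }; program is nullable, continue.
'while' is a terminal; add {'while'} and stop.

{ 'else', 'end', 'if', 'while', :=, num }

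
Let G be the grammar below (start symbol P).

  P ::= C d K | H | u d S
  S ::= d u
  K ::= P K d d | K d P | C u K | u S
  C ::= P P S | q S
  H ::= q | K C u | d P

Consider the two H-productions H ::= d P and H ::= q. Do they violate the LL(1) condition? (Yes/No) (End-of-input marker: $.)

FIRST(d P) = { d } and FIRST(q) = { q }.
The FIRST sets are disjoint and neither alternative is nullable — no conflict.

No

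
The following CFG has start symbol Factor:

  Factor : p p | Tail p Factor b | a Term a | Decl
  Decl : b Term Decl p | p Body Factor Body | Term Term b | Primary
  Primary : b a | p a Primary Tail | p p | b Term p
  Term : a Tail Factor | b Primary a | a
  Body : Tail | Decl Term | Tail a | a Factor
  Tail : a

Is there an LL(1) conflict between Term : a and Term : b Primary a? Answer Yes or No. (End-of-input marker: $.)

FIRST(a) = { a } and FIRST(b Primary a) = { b }.
The FIRST sets are disjoint and neither alternative is nullable — no conflict.

No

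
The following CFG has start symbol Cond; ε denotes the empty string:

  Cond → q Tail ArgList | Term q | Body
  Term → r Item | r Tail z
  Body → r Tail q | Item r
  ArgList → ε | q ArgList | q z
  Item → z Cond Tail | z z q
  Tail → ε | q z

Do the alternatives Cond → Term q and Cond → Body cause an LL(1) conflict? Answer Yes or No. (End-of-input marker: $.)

FIRST(Term q) = { r } and FIRST(Body) = { r, z }.
Both contain r, so the two alternatives are not disjoint — LL(1) conflict.

Yes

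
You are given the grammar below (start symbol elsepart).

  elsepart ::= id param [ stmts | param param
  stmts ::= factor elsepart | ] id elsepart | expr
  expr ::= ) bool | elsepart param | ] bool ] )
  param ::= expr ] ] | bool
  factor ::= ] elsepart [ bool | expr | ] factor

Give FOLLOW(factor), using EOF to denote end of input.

{ ), ], bool, id }

In stmts ::= factor elsepart: add FIRST(elsepart) = { ), ], bool, id }.
In factor ::= ] factor: factor is at the end, add FOLLOW(factor) = { ), ], bool, id }.
Union: FOLLOW(factor) = { ), ], bool, id }.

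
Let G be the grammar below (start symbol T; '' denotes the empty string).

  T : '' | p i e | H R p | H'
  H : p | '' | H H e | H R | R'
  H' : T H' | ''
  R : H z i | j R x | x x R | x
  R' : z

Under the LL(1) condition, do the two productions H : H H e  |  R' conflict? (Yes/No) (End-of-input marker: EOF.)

FIRST(H H e) = { e, j, p, x, z } and FIRST(R') = { z }.
Both contain z, so the two alternatives are not disjoint — LL(1) conflict.

Yes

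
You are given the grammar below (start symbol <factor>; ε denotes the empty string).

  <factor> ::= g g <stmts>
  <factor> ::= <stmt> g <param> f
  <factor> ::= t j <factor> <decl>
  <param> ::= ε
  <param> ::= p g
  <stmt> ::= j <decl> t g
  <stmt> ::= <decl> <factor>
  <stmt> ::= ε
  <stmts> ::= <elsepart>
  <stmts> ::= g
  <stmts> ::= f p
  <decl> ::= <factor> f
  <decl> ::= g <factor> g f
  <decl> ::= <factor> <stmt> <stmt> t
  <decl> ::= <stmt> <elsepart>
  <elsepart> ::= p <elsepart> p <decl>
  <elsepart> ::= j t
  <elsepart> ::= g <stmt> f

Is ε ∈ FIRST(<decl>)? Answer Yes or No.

Nullable nonterminals: <param>, <stmt>.
No production of <decl> has an RHS whose symbols are all nullable, so <decl> is not nullable.

No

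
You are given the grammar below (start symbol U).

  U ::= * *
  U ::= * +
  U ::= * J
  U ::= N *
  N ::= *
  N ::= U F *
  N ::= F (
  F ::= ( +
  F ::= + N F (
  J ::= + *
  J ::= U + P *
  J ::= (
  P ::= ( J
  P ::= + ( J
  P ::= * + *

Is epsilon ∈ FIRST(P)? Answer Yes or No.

No

No nonterminal in this grammar is nullable.
No production of P has an RHS whose symbols are all nullable, so P is not nullable.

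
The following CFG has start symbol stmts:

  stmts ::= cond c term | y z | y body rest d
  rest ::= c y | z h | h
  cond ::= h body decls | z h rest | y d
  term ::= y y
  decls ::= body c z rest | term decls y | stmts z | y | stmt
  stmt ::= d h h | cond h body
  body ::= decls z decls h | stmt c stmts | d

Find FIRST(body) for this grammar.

{ d, h, y, z }

From body ::= decls z decls h: add FIRST(decls) = { d, h, y, z }.
From body ::= stmt c stmts: add FIRST(stmt) = { d, h, y, z }.
body ::= d contributes {d}.
Union: FIRST(body) = { d, h, y, z }.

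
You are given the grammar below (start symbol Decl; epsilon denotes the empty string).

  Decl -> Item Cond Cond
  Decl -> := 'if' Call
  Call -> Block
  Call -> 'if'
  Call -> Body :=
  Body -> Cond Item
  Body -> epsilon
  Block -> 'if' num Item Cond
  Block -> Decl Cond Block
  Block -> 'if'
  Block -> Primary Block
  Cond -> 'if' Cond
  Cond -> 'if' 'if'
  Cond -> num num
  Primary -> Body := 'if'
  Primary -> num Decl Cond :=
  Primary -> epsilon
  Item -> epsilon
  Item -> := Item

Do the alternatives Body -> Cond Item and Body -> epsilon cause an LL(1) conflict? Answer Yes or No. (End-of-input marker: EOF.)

No

FIRST(Cond Item) = { 'if', num } and FIRST(epsilon) = { epsilon }.
The second is nullable but FOLLOW(Body) = { := } is disjoint from FIRST of the first.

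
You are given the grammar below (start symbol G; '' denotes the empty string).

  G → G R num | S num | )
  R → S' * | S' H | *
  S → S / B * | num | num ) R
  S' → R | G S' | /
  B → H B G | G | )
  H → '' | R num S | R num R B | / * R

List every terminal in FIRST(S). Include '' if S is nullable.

{ num }

From S → S / B *: add FIRST(S) = { num }.
S → num contributes {num}.
S → num ) R contributes {num}.
Union: FIRST(S) = { num }.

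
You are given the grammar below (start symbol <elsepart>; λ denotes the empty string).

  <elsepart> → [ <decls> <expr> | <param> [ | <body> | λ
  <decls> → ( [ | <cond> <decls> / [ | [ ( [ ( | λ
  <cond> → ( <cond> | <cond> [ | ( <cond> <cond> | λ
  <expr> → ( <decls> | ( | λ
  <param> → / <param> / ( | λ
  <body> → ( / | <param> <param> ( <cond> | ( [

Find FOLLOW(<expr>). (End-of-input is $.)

In <elsepart> → [ <decls> <expr>: <expr> is at the end, add FOLLOW(<elsepart>) = { $ }.
Union: FOLLOW(<expr>) = { $ }.

{ $ }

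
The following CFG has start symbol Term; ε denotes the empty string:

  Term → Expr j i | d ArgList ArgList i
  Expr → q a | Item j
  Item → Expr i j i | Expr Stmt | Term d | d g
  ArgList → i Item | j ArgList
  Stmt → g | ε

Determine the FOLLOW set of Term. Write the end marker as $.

{ $, d }

Term is the start symbol, so $ ∈ FOLLOW(Term).
In Item → Term d: add FIRST(d) = { d }.
Union: FOLLOW(Term) = { $, d }.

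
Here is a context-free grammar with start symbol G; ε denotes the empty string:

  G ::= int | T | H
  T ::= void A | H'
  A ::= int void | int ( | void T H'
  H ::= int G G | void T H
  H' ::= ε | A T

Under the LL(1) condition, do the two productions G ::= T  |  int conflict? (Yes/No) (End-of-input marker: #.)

Yes

FIRST(T) = { int, void, ε } and FIRST(int) = { int }.
Both contain int, so the two alternatives are not disjoint — LL(1) conflict.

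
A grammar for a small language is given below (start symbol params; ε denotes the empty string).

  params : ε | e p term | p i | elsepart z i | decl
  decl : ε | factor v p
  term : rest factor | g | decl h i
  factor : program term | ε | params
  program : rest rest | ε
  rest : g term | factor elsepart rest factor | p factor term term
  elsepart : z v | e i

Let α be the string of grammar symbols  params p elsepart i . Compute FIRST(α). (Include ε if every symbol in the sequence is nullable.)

Add FIRST(params)\{ε} = { e, g, h, p, v, z }; params is nullable, continue.
p is a terminal; add {p} and stop.

{ e, g, h, p, v, z }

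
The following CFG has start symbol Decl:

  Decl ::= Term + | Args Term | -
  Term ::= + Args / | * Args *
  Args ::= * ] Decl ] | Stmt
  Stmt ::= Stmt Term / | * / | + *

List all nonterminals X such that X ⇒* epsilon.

{ } (none)

No nonterminal has an empty production or an RHS whose symbols are all nullable.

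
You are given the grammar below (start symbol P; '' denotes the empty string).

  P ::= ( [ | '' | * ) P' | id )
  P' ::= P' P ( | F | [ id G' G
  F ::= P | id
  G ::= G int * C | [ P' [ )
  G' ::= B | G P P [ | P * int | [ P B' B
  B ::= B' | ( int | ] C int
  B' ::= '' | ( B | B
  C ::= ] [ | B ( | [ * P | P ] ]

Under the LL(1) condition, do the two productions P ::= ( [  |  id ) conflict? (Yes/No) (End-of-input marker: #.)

No

FIRST(( [) = { ( } and FIRST(id )) = { id }.
The FIRST sets are disjoint and neither alternative is nullable — no conflict.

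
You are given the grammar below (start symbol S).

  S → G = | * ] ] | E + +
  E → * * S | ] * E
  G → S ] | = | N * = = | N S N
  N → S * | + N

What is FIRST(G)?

From G → S ]: add FIRST(S) = { *, +, =, ] }.
G → = contributes {=}.
From G → N * = =: add FIRST(N) = { *, +, =, ] }.
From G → N S N: add FIRST(N) = { *, +, =, ] }.
Union: FIRST(G) = { *, +, =, ] }.

{ *, +, =, ] }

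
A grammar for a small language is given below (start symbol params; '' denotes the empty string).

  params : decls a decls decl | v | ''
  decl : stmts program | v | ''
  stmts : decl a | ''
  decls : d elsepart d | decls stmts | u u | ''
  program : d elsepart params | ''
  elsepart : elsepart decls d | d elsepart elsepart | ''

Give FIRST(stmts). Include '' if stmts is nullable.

From stmts : decl a: decl nullable, take FIRST(decl) ∪ {a} = { a, d, v }.
stmts : '' contributes ''.
Union: FIRST(stmts) = { a, d, v, '' }.

{ a, d, v, '' }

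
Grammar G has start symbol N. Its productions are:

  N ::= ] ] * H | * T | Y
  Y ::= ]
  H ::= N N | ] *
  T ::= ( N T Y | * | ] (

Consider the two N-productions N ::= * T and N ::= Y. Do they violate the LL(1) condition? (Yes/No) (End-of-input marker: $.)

FIRST(* T) = { * } and FIRST(Y) = { ] }.
The FIRST sets are disjoint and neither alternative is nullable — no conflict.

No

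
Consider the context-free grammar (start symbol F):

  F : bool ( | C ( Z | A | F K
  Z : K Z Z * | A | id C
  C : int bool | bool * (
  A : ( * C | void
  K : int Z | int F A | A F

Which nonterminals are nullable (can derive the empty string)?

{ } (none)

No nonterminal has an empty production or an RHS whose symbols are all nullable.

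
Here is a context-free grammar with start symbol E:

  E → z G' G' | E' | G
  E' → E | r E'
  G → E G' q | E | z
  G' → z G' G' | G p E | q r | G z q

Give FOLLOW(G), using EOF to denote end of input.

In E → G: G is at the end, add FOLLOW(E) = { EOF, p, q, r, z }.
In G' → G p E: add FIRST(p E) = { p }.
In G' → G z q: add FIRST(z q) = { z }.
Union: FOLLOW(G) = { EOF, p, q, r, z }.

{ EOF, p, q, r, z }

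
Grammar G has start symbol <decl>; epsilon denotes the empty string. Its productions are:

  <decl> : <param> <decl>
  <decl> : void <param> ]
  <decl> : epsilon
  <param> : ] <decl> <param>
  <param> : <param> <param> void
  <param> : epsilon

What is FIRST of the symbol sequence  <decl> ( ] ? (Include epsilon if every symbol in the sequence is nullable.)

{ (, ], void }

Add FIRST(<decl>)\{epsilon} = { ], void }; <decl> is nullable, continue.
( is a terminal; add {(} and stop.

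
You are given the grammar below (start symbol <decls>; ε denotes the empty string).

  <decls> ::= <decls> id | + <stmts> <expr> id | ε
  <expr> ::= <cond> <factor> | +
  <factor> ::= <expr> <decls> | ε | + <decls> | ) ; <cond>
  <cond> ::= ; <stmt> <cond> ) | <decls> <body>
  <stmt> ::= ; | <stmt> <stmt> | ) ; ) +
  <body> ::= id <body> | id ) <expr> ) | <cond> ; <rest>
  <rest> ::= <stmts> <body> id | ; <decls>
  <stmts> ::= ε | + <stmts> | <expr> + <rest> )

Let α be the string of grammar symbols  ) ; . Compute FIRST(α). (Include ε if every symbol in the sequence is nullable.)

{ ) }

) is a terminal; add {)} and stop.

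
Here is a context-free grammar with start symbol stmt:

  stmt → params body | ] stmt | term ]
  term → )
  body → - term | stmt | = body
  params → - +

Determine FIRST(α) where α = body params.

{ ), -, =, ] }

Add FIRST(body) = { ), -, =, ] }; body is not nullable, stop.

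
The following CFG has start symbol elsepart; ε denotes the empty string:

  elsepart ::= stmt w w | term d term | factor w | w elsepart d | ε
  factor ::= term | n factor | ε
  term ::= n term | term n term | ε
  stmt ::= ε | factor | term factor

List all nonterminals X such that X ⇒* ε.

Directly nullable (have an ε-production): elsepart, factor, term, stmt.

{ elsepart, factor, stmt, term }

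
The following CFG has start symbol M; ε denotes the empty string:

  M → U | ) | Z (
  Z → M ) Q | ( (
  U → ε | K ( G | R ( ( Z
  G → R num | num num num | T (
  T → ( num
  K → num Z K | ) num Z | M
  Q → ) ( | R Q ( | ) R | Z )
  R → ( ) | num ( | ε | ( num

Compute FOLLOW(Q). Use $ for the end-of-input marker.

{ $, (, ), num }

In Z → M ) Q: Q is at the end, add FOLLOW(Z) = { $, (, ), num }.
In Q → R Q (: add FIRST(() = { ( }.
Union: FOLLOW(Q) = { $, (, ), num }.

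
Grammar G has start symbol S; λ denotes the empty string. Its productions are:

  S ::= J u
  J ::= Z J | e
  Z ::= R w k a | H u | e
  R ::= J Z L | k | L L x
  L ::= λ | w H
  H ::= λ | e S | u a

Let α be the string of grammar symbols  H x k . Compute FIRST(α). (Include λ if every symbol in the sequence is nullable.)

Add FIRST(H)\{λ} = { e, u }; H is nullable, continue.
x is a terminal; add {x} and stop.

{ e, u, x }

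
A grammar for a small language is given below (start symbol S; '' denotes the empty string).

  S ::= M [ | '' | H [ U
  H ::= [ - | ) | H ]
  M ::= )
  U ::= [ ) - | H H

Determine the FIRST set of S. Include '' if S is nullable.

{ ), [, '' }

From S ::= M [: add FIRST(M) = { ) }.
S ::= '' contributes ''.
From S ::= H [ U: add FIRST(H) = { ), [ }.
Union: FIRST(S) = { ), [, '' }.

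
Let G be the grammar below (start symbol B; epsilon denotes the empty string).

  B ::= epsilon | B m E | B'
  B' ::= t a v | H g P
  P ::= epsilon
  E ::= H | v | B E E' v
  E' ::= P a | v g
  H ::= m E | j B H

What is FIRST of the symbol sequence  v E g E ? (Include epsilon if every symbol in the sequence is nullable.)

v is a terminal; add {v} and stop.

{ v }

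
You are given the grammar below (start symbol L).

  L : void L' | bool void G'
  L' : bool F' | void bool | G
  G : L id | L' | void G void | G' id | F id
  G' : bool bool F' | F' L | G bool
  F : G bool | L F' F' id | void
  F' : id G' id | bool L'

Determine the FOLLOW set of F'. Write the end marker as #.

In L' : bool F': F' is at the end, add FOLLOW(L') = { #, bool, id, void }.
In G' : bool bool F': F' is at the end, add FOLLOW(G') = { #, bool, id }.
In G' : F' L: add FIRST(L) = { bool, void }.
In F : L F' F' id: add FIRST(F' id) = { bool, id }.
In F : L F' F' id: add FIRST(id) = { id }.
Union: FOLLOW(F') = { #, bool, id, void }.

{ #, bool, id, void }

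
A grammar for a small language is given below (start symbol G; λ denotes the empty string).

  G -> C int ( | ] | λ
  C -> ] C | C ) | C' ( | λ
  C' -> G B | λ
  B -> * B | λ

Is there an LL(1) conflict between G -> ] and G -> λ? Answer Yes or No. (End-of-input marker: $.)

No

FIRST(]) = { ] } and FIRST(λ) = { λ }.
The second is nullable but FOLLOW(G) = { $, (, * } is disjoint from FIRST of the first.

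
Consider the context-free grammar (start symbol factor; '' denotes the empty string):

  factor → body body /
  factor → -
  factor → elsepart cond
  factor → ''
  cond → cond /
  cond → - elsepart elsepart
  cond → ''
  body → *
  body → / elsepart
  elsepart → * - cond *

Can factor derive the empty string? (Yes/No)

factor has an ''-production, so factor ⇒ ''.

Yes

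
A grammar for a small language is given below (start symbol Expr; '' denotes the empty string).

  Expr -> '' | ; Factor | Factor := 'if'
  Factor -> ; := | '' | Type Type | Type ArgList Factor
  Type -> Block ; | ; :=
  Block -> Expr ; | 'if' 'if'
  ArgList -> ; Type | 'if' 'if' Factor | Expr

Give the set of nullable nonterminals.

Directly nullable (have an ''-production): Expr, Factor.
ArgList -> Expr with every symbol nullable, so ArgList is nullable.
No other nonterminal has a production whose RHS symbols are all nullable.

{ ArgList, Expr, Factor }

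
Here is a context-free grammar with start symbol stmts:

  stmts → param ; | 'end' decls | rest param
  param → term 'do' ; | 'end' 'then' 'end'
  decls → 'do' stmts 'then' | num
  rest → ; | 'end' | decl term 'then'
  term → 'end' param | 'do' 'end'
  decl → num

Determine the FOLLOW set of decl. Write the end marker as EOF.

In rest → decl term 'then': add FIRST(term 'then') = { 'do', 'end' }.
Union: FOLLOW(decl) = { 'do', 'end' }.

{ 'do', 'end' }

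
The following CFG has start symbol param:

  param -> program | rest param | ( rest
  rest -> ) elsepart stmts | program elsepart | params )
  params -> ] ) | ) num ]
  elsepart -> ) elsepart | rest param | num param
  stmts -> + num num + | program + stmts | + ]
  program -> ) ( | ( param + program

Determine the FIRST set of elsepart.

elsepart -> ) elsepart contributes {)}.
From elsepart -> rest param: add FIRST(rest) = { (, ), ] }.
elsepart -> num param contributes {num}.
Union: FIRST(elsepart) = { (, ), ], num }.

{ (, ), ], num }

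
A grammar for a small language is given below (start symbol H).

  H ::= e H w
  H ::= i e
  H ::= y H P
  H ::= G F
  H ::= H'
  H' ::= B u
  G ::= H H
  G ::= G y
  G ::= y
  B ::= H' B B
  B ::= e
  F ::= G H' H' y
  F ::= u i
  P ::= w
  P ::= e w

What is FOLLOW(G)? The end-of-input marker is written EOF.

{ e, i, u, y }

In H ::= G F: add FIRST(F) = { e, i, u, y }.
In G ::= G y: add FIRST(y) = { y }.
In F ::= G H' H' y: add FIRST(H' H' y) = { e }.
Union: FOLLOW(G) = { e, i, u, y }.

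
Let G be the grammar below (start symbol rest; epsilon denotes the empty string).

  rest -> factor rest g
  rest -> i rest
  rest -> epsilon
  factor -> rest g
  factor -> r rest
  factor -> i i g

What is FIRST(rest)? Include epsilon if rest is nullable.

{ g, i, r, epsilon }

From rest -> factor rest g: add FIRST(factor) = { g, i, r }.
rest -> i rest contributes {i}.
rest -> epsilon contributes epsilon.
Union: FIRST(rest) = { g, i, r, epsilon }.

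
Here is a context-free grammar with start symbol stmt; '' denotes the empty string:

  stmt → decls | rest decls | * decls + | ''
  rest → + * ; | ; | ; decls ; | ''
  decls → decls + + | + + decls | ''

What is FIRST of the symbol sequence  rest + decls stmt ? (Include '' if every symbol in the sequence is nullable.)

{ +, ; }

Add FIRST(rest)\{''} = { +, ; }; rest is nullable, continue.
+ is a terminal; add {+} and stop.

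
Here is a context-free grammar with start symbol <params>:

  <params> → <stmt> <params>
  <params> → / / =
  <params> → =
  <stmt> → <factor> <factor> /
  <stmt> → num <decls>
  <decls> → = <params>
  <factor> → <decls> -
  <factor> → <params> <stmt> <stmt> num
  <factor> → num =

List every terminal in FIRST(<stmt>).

From <stmt> → <factor> <factor> /: add FIRST(<factor>) = { /, =, num }.
<stmt> → num <decls> contributes {num}.
Union: FIRST(<stmt>) = { /, =, num }.

{ /, =, num }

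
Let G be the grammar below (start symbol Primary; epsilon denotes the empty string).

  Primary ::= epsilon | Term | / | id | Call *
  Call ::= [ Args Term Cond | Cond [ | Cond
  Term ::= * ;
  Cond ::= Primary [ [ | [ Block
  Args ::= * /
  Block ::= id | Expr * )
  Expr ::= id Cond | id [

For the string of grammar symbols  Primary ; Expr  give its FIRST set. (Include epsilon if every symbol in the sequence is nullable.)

{ *, /, ;, [, id }

Add FIRST(Primary)\{epsilon} = { *, /, [, id }; Primary is nullable, continue.
; is a terminal; add {;} and stop.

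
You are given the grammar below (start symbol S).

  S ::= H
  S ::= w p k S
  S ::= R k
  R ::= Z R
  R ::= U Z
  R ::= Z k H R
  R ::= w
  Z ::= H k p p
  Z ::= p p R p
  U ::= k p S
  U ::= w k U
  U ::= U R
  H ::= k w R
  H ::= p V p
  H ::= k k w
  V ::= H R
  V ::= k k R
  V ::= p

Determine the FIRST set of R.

From R ::= Z R: add FIRST(Z) = { k, p }.
From R ::= U Z: add FIRST(U) = { k, w }.
From R ::= Z k H R: add FIRST(Z) = { k, p }.
R ::= w contributes {w}.
Union: FIRST(R) = { k, p, w }.

{ k, p, w }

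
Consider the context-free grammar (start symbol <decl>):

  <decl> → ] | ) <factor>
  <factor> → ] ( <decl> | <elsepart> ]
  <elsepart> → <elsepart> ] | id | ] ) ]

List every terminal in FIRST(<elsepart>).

From <elsepart> → <elsepart> ]: add FIRST(<elsepart>) = { ], id }.
<elsepart> → id contributes {id}.
<elsepart> → ] ) ] contributes {]}.
Union: FIRST(<elsepart>) = { ], id }.

{ ], id }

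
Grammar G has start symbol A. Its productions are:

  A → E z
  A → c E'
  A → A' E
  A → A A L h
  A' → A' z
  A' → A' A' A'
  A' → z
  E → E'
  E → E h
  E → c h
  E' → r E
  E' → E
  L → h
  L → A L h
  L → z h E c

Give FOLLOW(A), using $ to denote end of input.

{ $, c, h, r, z }

A is the start symbol, so $ ∈ FOLLOW(A).
In A → A A L h: add FIRST(A L h) = { c, r, z }.
In A → A A L h: add FIRST(L h) = { c, h, r, z }.
In L → A L h: add FIRST(L h) = { c, h, r, z }.
Union: FOLLOW(A) = { $, c, h, r, z }.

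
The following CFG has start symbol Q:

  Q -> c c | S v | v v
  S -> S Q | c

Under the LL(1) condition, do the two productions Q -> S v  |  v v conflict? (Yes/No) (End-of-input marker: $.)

No

FIRST(S v) = { c } and FIRST(v v) = { v }.
The FIRST sets are disjoint and neither alternative is nullable — no conflict.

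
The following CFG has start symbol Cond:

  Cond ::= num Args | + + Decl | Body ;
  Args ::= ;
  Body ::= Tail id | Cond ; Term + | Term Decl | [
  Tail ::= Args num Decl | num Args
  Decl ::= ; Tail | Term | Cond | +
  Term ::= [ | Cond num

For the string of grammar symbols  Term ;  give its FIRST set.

Add FIRST(Term) = { +, ;, [, num }; Term is not nullable, stop.

{ +, ;, [, num }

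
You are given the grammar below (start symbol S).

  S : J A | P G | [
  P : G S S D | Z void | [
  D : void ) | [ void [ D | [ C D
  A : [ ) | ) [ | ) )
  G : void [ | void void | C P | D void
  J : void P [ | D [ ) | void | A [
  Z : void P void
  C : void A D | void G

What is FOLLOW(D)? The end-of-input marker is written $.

{ $, ), [, void }

In P : G S S D: D is at the end, add FOLLOW(P) = { $, ), [, void }.
In D : [ void [ D: D is at the end, add FOLLOW(D) = { $, ), [, void }.
In D : [ C D: D is at the end, add FOLLOW(D) = { $, ), [, void }.
In G : D void: add FIRST(void) = { void }.
In J : D [ ): add FIRST([ )) = { [ }.
In C : void A D: D is at the end, add FOLLOW(C) = { [, void }.
Union: FOLLOW(D) = { $, ), [, void }.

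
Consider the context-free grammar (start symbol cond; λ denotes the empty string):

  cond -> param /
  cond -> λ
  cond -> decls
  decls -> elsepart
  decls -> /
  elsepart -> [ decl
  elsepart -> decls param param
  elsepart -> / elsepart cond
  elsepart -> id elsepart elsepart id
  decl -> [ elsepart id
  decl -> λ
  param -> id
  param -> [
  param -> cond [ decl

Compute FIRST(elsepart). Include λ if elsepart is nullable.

elsepart -> [ decl contributes {[}.
From elsepart -> decls param param: add FIRST(decls) = { /, [, id }.
elsepart -> / elsepart cond contributes {/}.
elsepart -> id elsepart elsepart id contributes {id}.
Union: FIRST(elsepart) = { /, [, id }.

{ /, [, id }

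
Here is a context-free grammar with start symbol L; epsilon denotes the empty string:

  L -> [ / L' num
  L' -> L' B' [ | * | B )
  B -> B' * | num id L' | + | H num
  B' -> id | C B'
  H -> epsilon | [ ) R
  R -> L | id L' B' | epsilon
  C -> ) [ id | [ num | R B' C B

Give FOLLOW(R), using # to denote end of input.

{ ), [, id, num }

In H -> [ ) R: R is at the end, add FOLLOW(H) = { num }.
In C -> R B' C B: add FIRST(B' C B) = { ), [, id }.
Union: FOLLOW(R) = { ), [, id, num }.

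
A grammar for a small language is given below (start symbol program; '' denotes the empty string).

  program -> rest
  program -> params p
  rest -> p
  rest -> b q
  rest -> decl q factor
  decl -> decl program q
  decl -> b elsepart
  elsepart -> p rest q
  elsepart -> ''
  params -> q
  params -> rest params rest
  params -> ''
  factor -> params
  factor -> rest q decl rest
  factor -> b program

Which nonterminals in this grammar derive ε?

Directly nullable (have an ''-production): elsepart, params.
factor -> params with every symbol nullable, so factor is nullable.
No other nonterminal has a production whose RHS symbols are all nullable.

{ elsepart, factor, params }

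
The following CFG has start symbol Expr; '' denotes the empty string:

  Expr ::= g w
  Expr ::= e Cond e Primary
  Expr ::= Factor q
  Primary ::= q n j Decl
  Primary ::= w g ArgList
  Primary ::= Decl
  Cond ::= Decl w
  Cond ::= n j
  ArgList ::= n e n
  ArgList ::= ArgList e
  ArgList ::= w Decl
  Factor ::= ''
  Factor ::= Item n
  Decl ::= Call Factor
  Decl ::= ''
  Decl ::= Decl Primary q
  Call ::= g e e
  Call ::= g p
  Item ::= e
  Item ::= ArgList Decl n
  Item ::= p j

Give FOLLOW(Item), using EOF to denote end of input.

{ n }

In Factor ::= Item n: add FIRST(n) = { n }.
Union: FOLLOW(Item) = { n }.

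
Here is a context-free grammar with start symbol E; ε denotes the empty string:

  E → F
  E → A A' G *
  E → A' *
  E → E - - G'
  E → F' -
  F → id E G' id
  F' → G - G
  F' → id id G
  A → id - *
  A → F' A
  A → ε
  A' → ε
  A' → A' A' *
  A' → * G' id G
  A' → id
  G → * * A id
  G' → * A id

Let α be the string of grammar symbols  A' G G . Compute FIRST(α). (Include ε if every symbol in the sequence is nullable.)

{ *, id }

Add FIRST(A')\{ε} = { *, id }; A' is nullable, continue.
Add FIRST(G) = { * }; G is not nullable, stop.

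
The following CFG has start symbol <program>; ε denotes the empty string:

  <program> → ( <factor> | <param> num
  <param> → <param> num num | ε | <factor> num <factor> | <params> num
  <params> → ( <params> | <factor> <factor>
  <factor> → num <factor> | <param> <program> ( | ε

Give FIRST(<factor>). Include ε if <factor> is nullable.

{ (, num, ε }

<factor> → num <factor> contributes {num}.
From <factor> → <param> <program> (: <param> nullable, take FIRST(<param>) ∪ FIRST(<program>) = { (, num }.
<factor> → ε contributes ε.
Union: FIRST(<factor>) = { (, num, ε }.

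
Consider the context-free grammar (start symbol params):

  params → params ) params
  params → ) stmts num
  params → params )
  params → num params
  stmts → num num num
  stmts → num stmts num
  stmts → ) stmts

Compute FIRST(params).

{ ), num }

From params → params ) params: add FIRST(params) = { ), num }.
params → ) stmts num contributes {)}.
From params → params ): add FIRST(params) = { ), num }.
params → num params contributes {num}.
Union: FIRST(params) = { ), num }.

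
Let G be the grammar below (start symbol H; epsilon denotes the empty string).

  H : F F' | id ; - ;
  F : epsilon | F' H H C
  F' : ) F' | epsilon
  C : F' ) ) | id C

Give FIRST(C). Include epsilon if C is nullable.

{ ), id }

From C : F' ) ): F' nullable, take FIRST(F') ∪ {)} = { ) }.
C : id C contributes {id}.
Union: FIRST(C) = { ), id }.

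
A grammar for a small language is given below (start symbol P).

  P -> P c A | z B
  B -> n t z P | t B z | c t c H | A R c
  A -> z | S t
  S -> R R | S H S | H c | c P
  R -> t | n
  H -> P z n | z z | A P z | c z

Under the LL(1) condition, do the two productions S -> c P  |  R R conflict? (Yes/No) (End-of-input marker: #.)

FIRST(c P) = { c } and FIRST(R R) = { n, t }.
The FIRST sets are disjoint and neither alternative is nullable — no conflict.

No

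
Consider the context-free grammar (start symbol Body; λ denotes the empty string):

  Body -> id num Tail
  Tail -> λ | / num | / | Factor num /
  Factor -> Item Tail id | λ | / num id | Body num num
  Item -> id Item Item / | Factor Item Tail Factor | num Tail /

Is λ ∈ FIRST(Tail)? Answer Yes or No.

Tail has an λ-production, so Tail ⇒ λ.

Yes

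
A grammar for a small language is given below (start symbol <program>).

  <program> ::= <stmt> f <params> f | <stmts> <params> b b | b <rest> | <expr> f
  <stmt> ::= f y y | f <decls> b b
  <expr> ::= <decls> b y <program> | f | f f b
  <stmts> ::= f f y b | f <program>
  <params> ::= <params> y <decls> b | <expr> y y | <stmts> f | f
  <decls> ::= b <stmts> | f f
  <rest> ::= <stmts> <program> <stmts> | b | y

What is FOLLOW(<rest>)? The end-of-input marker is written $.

In <program> ::= b <rest>: <rest> is at the end, add FOLLOW(<program>) = { $, b, f, y }.
Union: FOLLOW(<rest>) = { $, b, f, y }.

{ $, b, f, y }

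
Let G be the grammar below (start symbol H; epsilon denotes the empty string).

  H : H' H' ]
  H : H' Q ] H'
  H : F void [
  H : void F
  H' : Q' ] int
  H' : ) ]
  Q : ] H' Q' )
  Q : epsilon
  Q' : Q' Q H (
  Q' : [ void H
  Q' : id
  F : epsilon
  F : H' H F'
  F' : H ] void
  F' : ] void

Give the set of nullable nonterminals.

Directly nullable (have an epsilon-production): Q, F.
No other nonterminal has a production whose RHS symbols are all nullable.

{ F, Q }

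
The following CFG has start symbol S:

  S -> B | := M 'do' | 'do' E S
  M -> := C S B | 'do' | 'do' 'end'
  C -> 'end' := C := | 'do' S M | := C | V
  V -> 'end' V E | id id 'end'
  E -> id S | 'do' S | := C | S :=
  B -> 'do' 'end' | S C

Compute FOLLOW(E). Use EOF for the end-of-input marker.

{ EOF, 'do', 'end', :=, id }

In S -> 'do' E S: add FIRST(S) = { 'do', := }.
In V -> 'end' V E: E is at the end, add FOLLOW(V) = { EOF, 'do', 'end', :=, id }.
Union: FOLLOW(E) = { EOF, 'do', 'end', :=, id }.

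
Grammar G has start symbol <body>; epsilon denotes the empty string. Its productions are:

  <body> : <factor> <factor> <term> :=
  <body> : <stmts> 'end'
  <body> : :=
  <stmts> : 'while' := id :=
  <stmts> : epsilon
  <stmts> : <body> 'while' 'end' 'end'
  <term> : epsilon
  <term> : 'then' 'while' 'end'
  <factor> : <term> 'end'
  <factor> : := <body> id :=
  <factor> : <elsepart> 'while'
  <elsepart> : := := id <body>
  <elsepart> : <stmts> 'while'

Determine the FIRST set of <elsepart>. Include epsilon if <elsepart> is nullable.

{ 'end', 'then', 'while', := }

<elsepart> : := := id <body> contributes {:=}.
From <elsepart> : <stmts> 'while': <stmts> nullable, take FIRST(<stmts>) ∪ {'while'} = { 'end', 'then', 'while', := }.
Union: FIRST(<elsepart>) = { 'end', 'then', 'while', := }.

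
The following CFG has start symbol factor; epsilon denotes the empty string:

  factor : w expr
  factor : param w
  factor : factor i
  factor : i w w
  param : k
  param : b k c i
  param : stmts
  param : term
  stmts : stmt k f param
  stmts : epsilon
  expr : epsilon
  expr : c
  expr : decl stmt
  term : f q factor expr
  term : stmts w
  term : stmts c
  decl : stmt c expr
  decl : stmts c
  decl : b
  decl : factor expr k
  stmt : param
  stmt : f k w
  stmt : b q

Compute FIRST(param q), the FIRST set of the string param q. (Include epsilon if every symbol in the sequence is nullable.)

{ b, c, f, k, q, w }

Add FIRST(param)\{epsilon} = { b, c, f, k, w }; param is nullable, continue.
q is a terminal; add {q} and stop.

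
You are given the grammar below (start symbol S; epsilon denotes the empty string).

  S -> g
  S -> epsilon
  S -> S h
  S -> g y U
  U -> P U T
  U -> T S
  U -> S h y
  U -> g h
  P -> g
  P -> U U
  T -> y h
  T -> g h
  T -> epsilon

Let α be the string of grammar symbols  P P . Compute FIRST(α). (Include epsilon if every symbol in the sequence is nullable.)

{ g, h, y, epsilon }

Add FIRST(P)\{epsilon} = { g, h, y }; P is nullable, continue.
Add FIRST(P)\{epsilon} = { g, h, y }; P is nullable, continue.
Every symbol is nullable, so include epsilon.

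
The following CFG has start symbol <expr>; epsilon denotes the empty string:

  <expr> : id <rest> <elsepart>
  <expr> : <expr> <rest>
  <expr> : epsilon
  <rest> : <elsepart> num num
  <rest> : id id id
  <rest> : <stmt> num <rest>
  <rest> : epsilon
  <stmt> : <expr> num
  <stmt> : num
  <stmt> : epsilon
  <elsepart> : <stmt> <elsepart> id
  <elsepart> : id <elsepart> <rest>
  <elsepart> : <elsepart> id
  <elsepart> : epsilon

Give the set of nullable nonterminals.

{ <elsepart>, <expr>, <rest>, <stmt> }

Directly nullable (have an epsilon-production): <expr>, <rest>, <stmt>, <elsepart>.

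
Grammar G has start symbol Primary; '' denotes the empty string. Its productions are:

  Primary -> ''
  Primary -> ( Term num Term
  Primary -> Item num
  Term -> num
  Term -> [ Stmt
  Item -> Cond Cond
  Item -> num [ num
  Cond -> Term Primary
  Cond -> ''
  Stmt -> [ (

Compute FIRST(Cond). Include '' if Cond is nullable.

{ [, num, '' }

From Cond -> Term Primary: add FIRST(Term) = { [, num }.
Cond -> '' contributes ''.
Union: FIRST(Cond) = { [, num, '' }.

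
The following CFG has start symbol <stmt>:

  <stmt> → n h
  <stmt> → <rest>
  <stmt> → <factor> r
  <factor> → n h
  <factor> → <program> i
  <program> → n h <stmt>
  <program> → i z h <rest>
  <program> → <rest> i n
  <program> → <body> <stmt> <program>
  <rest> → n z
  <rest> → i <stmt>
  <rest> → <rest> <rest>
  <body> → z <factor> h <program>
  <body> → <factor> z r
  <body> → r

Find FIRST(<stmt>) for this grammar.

<stmt> → n h contributes {n}.
From <stmt> → <rest>: add FIRST(<rest>) = { i, n }.
From <stmt> → <factor> r: add FIRST(<factor>) = { i, n, r, z }.
Union: FIRST(<stmt>) = { i, n, r, z }.

{ i, n, r, z }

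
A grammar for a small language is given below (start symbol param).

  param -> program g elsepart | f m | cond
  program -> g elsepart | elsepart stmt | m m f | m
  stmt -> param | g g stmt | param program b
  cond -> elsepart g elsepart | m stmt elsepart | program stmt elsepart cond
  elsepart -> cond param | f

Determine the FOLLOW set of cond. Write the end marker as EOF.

In param -> cond: cond is at the end, add FOLLOW(param) = { EOF, b, f, g, m }.
In cond -> program stmt elsepart cond: cond is at the end, add FOLLOW(cond) = { EOF, b, f, g, m }.
In elsepart -> cond param: add FIRST(param) = { f, g, m }.
Union: FOLLOW(cond) = { EOF, b, f, g, m }.

{ EOF, b, f, g, m }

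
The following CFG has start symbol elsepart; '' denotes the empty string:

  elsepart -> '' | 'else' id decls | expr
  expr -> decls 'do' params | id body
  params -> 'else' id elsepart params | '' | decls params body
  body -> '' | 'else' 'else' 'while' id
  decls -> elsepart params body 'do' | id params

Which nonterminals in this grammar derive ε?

Directly nullable (have an ''-production): elsepart, params, body.
No other nonterminal has a production whose RHS symbols are all nullable.

{ body, elsepart, params }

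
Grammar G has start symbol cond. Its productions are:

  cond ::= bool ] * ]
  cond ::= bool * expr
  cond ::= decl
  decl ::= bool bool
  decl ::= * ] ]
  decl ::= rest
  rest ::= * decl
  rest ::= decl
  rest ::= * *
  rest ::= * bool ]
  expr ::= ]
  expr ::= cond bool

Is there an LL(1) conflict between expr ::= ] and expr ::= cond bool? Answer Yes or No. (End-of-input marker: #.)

No

FIRST(]) = { ] } and FIRST(cond bool) = { *, bool }.
The FIRST sets are disjoint and neither alternative is nullable — no conflict.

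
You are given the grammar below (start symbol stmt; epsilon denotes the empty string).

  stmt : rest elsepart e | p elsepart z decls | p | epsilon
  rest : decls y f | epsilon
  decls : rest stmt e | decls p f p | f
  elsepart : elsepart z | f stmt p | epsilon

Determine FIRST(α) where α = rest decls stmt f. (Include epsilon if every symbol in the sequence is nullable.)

{ e, f, p, z }

Add FIRST(rest)\{epsilon} = { e, f, p, z }; rest is nullable, continue.
Add FIRST(decls) = { e, f, p, z }; decls is not nullable, stop.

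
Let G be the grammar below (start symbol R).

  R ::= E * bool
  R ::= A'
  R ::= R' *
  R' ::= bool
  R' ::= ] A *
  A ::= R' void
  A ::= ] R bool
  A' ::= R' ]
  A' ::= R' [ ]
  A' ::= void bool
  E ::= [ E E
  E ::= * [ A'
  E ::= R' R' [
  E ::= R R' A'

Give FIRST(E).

{ *, [, ], bool, void }

E ::= [ E E contributes {[}.
E ::= * [ A' contributes {*}.
From E ::= R' R' [: add FIRST(R') = { ], bool }.
From E ::= R R' A': add FIRST(R) = { *, [, ], bool, void }.
Union: FIRST(E) = { *, [, ], bool, void }.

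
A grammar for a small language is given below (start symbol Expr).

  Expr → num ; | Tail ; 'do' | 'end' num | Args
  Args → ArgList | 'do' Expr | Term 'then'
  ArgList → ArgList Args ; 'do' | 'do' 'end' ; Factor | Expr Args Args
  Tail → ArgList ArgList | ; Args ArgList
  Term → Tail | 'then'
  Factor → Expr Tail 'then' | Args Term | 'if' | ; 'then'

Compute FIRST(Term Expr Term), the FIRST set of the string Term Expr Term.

Add FIRST(Term) = { 'do', 'end', 'then', ;, num }; Term is not nullable, stop.

{ 'do', 'end', 'then', ;, num }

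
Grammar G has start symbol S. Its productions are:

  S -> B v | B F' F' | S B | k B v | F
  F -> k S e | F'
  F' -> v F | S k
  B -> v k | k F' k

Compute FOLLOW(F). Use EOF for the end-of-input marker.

In S -> F: F is at the end, add FOLLOW(S) = { EOF, e, k, v }.
In F' -> v F: F is at the end, add FOLLOW(F') = { EOF, e, k, v }.
Union: FOLLOW(F) = { EOF, e, k, v }.

{ EOF, e, k, v }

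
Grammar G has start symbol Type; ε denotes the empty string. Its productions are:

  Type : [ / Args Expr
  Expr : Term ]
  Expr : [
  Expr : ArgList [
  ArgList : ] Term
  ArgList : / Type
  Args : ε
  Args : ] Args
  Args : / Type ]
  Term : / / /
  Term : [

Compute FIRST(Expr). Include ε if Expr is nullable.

From Expr : Term ]: add FIRST(Term) = { /, [ }.
Expr : [ contributes {[}.
From Expr : ArgList [: add FIRST(ArgList) = { /, ] }.
Union: FIRST(Expr) = { /, [, ] }.

{ /, [, ] }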